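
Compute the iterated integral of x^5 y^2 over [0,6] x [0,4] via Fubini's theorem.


By Fubini's theorem, the double integral factors as a product of single integrals:
Step 1: integral_0^6 x^5 dx = [x^6/6] from 0 to 6
     = 6^6/6 = 7776
Step 2: integral_0^4 y^2 dy = [y^3/3] from 0 to 4
     = 4^3/3 = 21.333333
Step 3: Double integral = 7776 * 21.333333 = 165888


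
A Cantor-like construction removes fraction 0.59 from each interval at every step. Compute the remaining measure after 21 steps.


Step 1: At each step, fraction remaining = 1 - 0.59 = 0.41
Step 2: After 21 steps, measure = (0.41)^21
Result = 7.386879e-09


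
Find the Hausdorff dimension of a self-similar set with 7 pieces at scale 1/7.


For a self-similar set with N copies scaled by 1/r:
dim_H = log(N)/log(r) = log(7)/log(7)
= 1.94591/1.94591
= 1


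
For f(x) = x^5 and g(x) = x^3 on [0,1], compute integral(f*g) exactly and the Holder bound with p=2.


Step 1: Exact integral of f*g = integral(x^8, 0, 1) = 1/9
     = 0.111111
Step 2: Holder bound with p=2, q=2:
  ||f||_p = (integral x^10 dx)^(1/2) = (1/11)^(1/2) = 0.301511
  ||g||_q = (integral x^6 dx)^(1/2) = (1/7)^(1/2) = 0.377964
Step 3: Holder bound = ||f||_p * ||g||_q = 0.301511 * 0.377964 = 0.113961
Verification: 0.111111 <= 0.113961 (Holder holds)


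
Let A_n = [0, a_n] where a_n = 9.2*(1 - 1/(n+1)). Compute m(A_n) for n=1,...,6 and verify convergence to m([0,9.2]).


By continuity of measure from below: if A_n increases to A, then m(A_n) -> m(A).
Here A = [0, 9.2], so m(A) = 9.2
Step 1: a_1 = 9.2*(1 - 1/2) = 4.6, m(A_1) = 4.6
Step 2: a_2 = 9.2*(1 - 1/3) = 6.1333, m(A_2) = 6.1333
Step 3: a_3 = 9.2*(1 - 1/4) = 6.9, m(A_3) = 6.9
Step 4: a_4 = 9.2*(1 - 1/5) = 7.36, m(A_4) = 7.36
Step 5: a_5 = 9.2*(1 - 1/6) = 7.6667, m(A_5) = 7.6667
Step 6: a_6 = 9.2*(1 - 1/7) = 7.8857, m(A_6) = 7.8857
Limit: m(A_n) -> m([0,9.2]) = 9.2


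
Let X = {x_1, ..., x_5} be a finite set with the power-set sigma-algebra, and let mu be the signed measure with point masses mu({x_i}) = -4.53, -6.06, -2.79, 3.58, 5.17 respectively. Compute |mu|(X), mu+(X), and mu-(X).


Step 1: Every measurable set is a union of atoms (the cells / points), so a Hahn decomposition is
  obtained by grouping atoms by sign: P = union of atoms with mu > 0, N = union of the remaining atoms.
  Atoms in P (indices): 4, 5;  atoms in N (indices): 1, 2, 3
  Positive values: 3.58, 5.17
  Negative values: -4.53, -6.06, -2.79
Step 2: mu+(X) = mu(P) = sum of positive atom values = 8.75
Step 3: mu-(X) = -mu(N) = sum of |negative atom values| = 13.38
Step 4: |mu|(X) = mu+(X) + mu-(X) = 8.75 + 13.38 = 22.13


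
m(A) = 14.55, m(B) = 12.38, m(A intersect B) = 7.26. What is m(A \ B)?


m(A \ B) = m(A) - m(A n B)
= 14.55 - 7.26
= 7.29


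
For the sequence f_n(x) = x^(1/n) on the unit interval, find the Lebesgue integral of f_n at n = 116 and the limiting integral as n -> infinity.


At n = 116: f_116(x) = x^(1/116).
Step 1: integral(x^(1/116), 0, 1) = [x^(1/116+1) / (1/116+1)] from 0 to 1
     = 1 / (1/116 + 1) = 1 / ((116+1)/116) = 116/(116+1)
     = 116/117 = 0.991453
Step 2: As n -> infinity, f_n(x) = x^(1/n) -> 1 for x in (0,1], and f_n is increasing in n.
By MCT, lim_n integral(f_n) = integral(lim_n f_n) = integral(1, 0, 1) = 1.
Step 3: Verify convergence: 116/117 = 0.991453 -> 1


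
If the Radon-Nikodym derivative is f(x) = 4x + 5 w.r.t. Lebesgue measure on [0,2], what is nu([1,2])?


nu(A) = integral_A (dnu/dmu) dmu = integral_1^2 (4x + 5) dx
Step 1: Antiderivative F(x) = (4/2)x^2 + 5x
Step 2: F(2) = (4/2)*2^2 + 5*2 = 8 + 10 = 18
Step 3: F(1) = (4/2)*1^2 + 5*1 = 2 + 5 = 7
Step 4: nu([1,2]) = F(2) - F(1) = 18 - 7 = 11


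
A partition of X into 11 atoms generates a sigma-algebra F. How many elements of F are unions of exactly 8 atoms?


Each element of F is a union of some subset of the 11 atoms.
Elements that are unions of exactly 8 atoms correspond to 8-element subsets of the 11 atoms.
Count = C(11, 8) = 11! / (8! * 3!) = 165.


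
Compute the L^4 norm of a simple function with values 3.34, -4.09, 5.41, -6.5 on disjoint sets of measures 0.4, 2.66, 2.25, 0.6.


Step 1: Compute |f_i|^4 for each value:
  |3.34|^4 = 124.447411
  |-4.09|^4 = 279.82933
  |5.41|^4 = 856.621678
  |-6.5|^4 = 1785.0625
Step 2: Multiply by measures and sum:
  124.447411 * 0.4 = 49.778965
  279.82933 * 2.66 = 744.346017
  856.621678 * 2.25 = 1927.398775
  1785.0625 * 0.6 = 1071.0375
Sum = 49.778965 + 744.346017 + 1927.398775 + 1071.0375 = 3792.561256
Step 3: Take the p-th root:
||f||_4 = (3792.561256)^(1/4) = 7.847533


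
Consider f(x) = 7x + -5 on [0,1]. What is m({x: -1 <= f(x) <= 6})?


f^(-1)([-1, 6]) = {x : -1 <= 7x + -5 <= 6}
Solving: (-1 - -5)/7 <= x <= (6 - -5)/7
= [0.571429, 1.571429]
Intersecting with [0,1]: [0.571429, 1]
Measure = 1 - 0.571429 = 0.428571


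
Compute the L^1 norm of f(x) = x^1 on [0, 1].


Step 1: ||f||_1 = (integral_0^1 |x^1|^1 dx)^(1/1)
     = (integral_0^1 x^1 dx)^(1/1)
Step 2: integral_0^1 x^1 dx = [x^2/(2)] from 0 to 1 = 1^2/2
     = 1/2 = 0.5
Step 3: ||f||_1 = (0.5)^(1/1) = 0.5


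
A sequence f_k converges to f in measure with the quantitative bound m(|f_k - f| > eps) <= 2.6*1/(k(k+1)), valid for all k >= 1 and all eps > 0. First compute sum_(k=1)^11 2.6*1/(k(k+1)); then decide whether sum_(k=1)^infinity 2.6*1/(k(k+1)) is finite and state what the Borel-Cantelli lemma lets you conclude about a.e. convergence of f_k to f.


Step 1: List the terms 2.6*1/(k(k+1)) for k = 1 to 11:
  k=1: 1.3
  k=2: 0.433333
  k=3: 0.216667
  k=4: 0.13
  k=5: 0.086667
  k=6: 0.061905
  k=7: 0.046429
  k=8: 0.036111
  k=9: 0.028889
  k=10: 0.023636
  k=11: 0.019697
Step 2: Partial sum = 1.3 + 0.433333 + 0.216667 + 0.13 + 0.086667 + 0.061905 + 0.046429 + 0.036111 + 0.028889 + 0.023636 + 0.019697
     = 2.383333
Step 3: The full series sum_(k>=1) 2.6*1/(k(k+1)) converges (telescoping series sum 1/(k(k+1)) = 1; a constant multiple of a convergent series converges).
Step 4: Fix eps > 0. Since sum_k m(|f_k - f| > eps) < infinity, the Borel-Cantelli lemma gives
        m(limsup_k {|f_k - f| > eps}) = 0, i.e. for a.e. x, |f_k(x) - f(x)| <= eps for all large k.
        Applying this with eps = 1/j for j = 1, 2, ... and intersecting the countably many full-measure sets,
        for a.e. x we get limsup_k |f_k(x) - f(x)| <= 1/j for every j, hence f_k -> f almost everywhere.
Conclusion: series converges; Borel-Cantelli yields f_k -> f a.e.


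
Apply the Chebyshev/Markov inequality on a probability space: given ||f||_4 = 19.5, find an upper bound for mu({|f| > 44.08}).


Chebyshev/Markov inequality: mu(|f| > eps) <= (||f||_p / eps)^p
Step 1: ||f||_4 / eps = 19.5 / 44.08 = 0.442377
Step 2: Raise to power p = 4:
  (0.442377)^4 = 0.038298
Step 3: Therefore mu(|f| > 44.08) <= 0.038298


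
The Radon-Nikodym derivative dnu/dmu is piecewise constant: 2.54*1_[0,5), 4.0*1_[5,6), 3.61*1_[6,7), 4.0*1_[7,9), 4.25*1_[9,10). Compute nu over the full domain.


Integrate each piece of the Radon-Nikodym derivative:
Step 1: integral_0^5 2.54 dx = 2.54*(5-0) = 2.54*5 = 12.7
Step 2: integral_5^6 4.0 dx = 4.0*(6-5) = 4.0*1 = 4
Step 3: integral_6^7 3.61 dx = 3.61*(7-6) = 3.61*1 = 3.61
Step 4: integral_7^9 4.0 dx = 4.0*(9-7) = 4.0*2 = 8
Step 5: integral_9^10 4.25 dx = 4.25*(10-9) = 4.25*1 = 4.25
Total: 12.7 + 4 + 3.61 + 8 + 4.25 = 32.56


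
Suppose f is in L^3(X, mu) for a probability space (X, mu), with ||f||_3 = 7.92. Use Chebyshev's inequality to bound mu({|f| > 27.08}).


Chebyshev/Markov inequality: mu(|f| > eps) <= (||f||_p / eps)^p
Step 1: ||f||_3 / eps = 7.92 / 27.08 = 0.292467
Step 2: Raise to power p = 3:
  (0.292467)^3 = 0.025017
Step 3: Therefore mu(|f| > 27.08) <= 0.025017


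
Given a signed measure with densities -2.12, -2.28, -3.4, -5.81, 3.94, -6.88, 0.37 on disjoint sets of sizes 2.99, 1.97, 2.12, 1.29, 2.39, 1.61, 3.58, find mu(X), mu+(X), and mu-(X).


Step 1: Compute signed measure on each set:
  Set 1: -2.12 * 2.99 = -6.3388
  Set 2: -2.28 * 1.97 = -4.4916
  Set 3: -3.4 * 2.12 = -7.208
  Set 4: -5.81 * 1.29 = -7.4949
  Set 5: 3.94 * 2.39 = 9.4166
  Set 6: -6.88 * 1.61 = -11.0768
  Set 7: 0.37 * 3.58 = 1.3246
Step 2: Total signed measure = (-6.3388) + (-4.4916) + (-7.208) + (-7.4949) + (9.4166) + (-11.0768) + (1.3246)
     = -25.8689
Step 3: Positive part mu+(X) = sum of positive contributions = 10.7412
Step 4: Negative part mu-(X) = |sum of negative contributions| = 36.6101


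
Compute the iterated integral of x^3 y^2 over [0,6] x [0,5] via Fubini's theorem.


By Fubini's theorem, the double integral factors as a product of single integrals:
Step 1: integral_0^6 x^3 dx = [x^4/4] from 0 to 6
     = 6^4/4 = 324
Step 2: integral_0^5 y^2 dy = [y^3/3] from 0 to 5
     = 5^3/3 = 41.666667
Step 3: Double integral = 324 * 41.666667 = 13500


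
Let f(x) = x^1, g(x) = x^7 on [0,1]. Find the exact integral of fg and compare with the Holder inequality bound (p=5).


Step 1: Exact integral of f*g = integral(x^8, 0, 1) = 1/9
     = 0.111111
Step 2: Holder bound with p=5, q=1.25:
  ||f||_p = (integral x^5 dx)^(1/5) = (1/6)^(1/5) = 0.698827
  ||g||_q = (integral x^8.75 dx)^(1/1.25) = (1/9.75)^(1/1.25) = 0.161732
Step 3: Holder bound = ||f||_p * ||g||_q = 0.698827 * 0.161732 = 0.113023
Verification: 0.111111 <= 0.113023 (Holder holds)


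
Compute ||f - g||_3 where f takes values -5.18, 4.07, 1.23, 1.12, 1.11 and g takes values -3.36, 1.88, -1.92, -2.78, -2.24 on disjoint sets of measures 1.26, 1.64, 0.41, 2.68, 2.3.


Step 1: Compute differences f_i - g_i:
  -5.18 - -3.36 = -1.82
  4.07 - 1.88 = 2.19
  1.23 - -1.92 = 3.15
  1.12 - -2.78 = 3.9
  1.11 - -2.24 = 3.35
Step 2: Compute |diff|^3 * measure for each set:
  |-1.82|^3 * 1.26 = 6.028568 * 1.26 = 7.595996
  |2.19|^3 * 1.64 = 10.503459 * 1.64 = 17.225673
  |3.15|^3 * 0.41 = 31.255875 * 0.41 = 12.814909
  |3.9|^3 * 2.68 = 59.319 * 2.68 = 158.97492
  |3.35|^3 * 2.3 = 37.595375 * 2.3 = 86.469363
Step 3: Sum = 283.08086
Step 4: ||f-g||_3 = (283.08086)^(1/3) = 6.56604


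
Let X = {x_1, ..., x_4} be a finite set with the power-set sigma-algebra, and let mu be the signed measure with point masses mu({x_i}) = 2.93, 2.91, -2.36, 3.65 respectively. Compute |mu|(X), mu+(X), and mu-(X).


Step 1: Every measurable set is a union of atoms (the cells / points), so a Hahn decomposition is
  obtained by grouping atoms by sign: P = union of atoms with mu > 0, N = union of the remaining atoms.
  Atoms in P (indices): 1, 2, 4;  atoms in N (indices): 3
  Positive values: 2.93, 2.91, 3.65
  Negative values: -2.36
Step 2: mu+(X) = mu(P) = sum of positive atom values = 9.49
Step 3: mu-(X) = -mu(N) = sum of |negative atom values| = 2.36
Step 4: |mu|(X) = mu+(X) + mu-(X) = 9.49 + 2.36 = 11.85


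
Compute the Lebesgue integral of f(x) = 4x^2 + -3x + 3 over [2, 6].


The Lebesgue integral of a Riemann-integrable function agrees with the Riemann integral.
Antiderivative F(x) = (4/3)x^3 + (-3/2)x^2 + 3x
F(6) = (4/3)*6^3 + (-3/2)*6^2 + 3*6
     = (4/3)*216 + (-3/2)*36 + 3*6
     = 288 + -54 + 18
     = 252
F(2) = 10.666667
Integral = F(6) - F(2) = 252 - 10.666667 = 241.333333


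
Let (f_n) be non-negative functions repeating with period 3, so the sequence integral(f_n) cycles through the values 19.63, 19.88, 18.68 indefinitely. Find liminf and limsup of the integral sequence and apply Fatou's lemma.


The sequence (integral(f_n)) is periodic with period 3, repeating the values 19.63, 19.88, 18.68 indefinitely.
Step 1: For a periodic sequence, every tail (a_m, a_(m+1), ...) contains all 3 period values infinitely often.
Step 2: Hence inf of every tail = min of the period values = min(19.63, 19.88, 18.68) = 18.68.
        liminf_n integral(f_n) = sup over m of (inf of tail from m) = 18.68.
Step 3: Similarly sup of every tail = max of the period values = 19.88.
        limsup_n integral(f_n) = 19.88.
Step 4: Fatou's lemma: integral(liminf_n f_n) <= liminf_n integral(f_n) = 18.68.
        So the integral of the pointwise liminf is at most 18.68.


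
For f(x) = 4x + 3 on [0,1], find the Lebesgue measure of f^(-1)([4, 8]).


f^(-1)([4, 8]) = {x : 4 <= 4x + 3 <= 8}
Solving: (4 - 3)/4 <= x <= (8 - 3)/4
= [0.25, 1.25]
Intersecting with [0,1]: [0.25, 1]
Measure = 1 - 0.25 = 0.75


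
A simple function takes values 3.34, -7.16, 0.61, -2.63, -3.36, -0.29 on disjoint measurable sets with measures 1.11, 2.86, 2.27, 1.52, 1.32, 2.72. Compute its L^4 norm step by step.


Step 1: Compute |f_i|^4 for each value:
  |3.34|^4 = 124.447411
  |-7.16|^4 = 2628.161743
  |0.61|^4 = 0.138458
  |-2.63|^4 = 47.843506
  |-3.36|^4 = 127.455068
  |-0.29|^4 = 0.007073
Step 2: Multiply by measures and sum:
  124.447411 * 1.11 = 138.136627
  2628.161743 * 2.86 = 7516.542586
  0.138458 * 2.27 = 0.314301
  47.843506 * 1.52 = 72.722129
  127.455068 * 1.32 = 168.24069
  0.007073 * 2.72 = 0.019238
Sum = 138.136627 + 7516.542586 + 0.314301 + 72.722129 + 168.24069 + 0.019238 = 7895.97557
Step 3: Take the p-th root:
||f||_4 = (7895.97557)^(1/4) = 9.426521


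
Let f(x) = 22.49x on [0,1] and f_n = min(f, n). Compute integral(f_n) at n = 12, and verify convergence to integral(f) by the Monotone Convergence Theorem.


f(x) = 22.49x on [0,1]; f_n(x) = min(22.49x, n). At n = 12:
Step 1: f(x) reaches 12 at x = 12/22.49 = 0.53357
Step 2: integral(f_12) = integral(22.49x, 0, 0.53357) + integral(12, 0.53357, 1)
       = 22.49*0.53357^2/2 + 12*(1 - 0.53357)
       = 3.201423 + 5.597154
       = 8.798577
Step 3: As n -> infinity, f_n increases to f, so by MCT integral(f_n) -> integral(f) = 22.49/2 = 11.245.
Convergence: integral(f_12) = 8.798577 -> 11.245 as n -> infinity


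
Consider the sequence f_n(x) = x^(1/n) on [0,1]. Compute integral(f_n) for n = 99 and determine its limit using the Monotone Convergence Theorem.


At n = 99: f_99(x) = x^(1/99).
Step 1: integral(x^(1/99), 0, 1) = [x^(1/99+1) / (1/99+1)] from 0 to 1
     = 1 / (1/99 + 1) = 1 / ((99+1)/99) = 99/(99+1)
     = 99/100 = 0.99
Step 2: As n -> infinity, f_n(x) = x^(1/n) -> 1 for x in (0,1], and f_n is increasing in n.
By MCT, lim_n integral(f_n) = integral(lim_n f_n) = integral(1, 0, 1) = 1.
Step 3: Verify convergence: 99/100 = 0.99 -> 1


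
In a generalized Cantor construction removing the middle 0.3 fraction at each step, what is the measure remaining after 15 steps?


Step 1: At each step, fraction remaining = 1 - 0.3 = 0.7
Step 2: After 15 steps, measure = (0.7)^15
Result = 0.004748


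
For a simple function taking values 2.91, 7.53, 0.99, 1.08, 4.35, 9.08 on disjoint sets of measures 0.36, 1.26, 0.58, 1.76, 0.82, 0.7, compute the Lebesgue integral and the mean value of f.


Step 1: Integral = sum(value_i * measure_i)
= 2.91*0.36 + 7.53*1.26 + 0.99*0.58 + 1.08*1.76 + 4.35*0.82 + 9.08*0.7
= 1.0476 + 9.4878 + 0.5742 + 1.9008 + 3.567 + 6.356
= 22.9334
Step 2: Total measure of domain = 0.36 + 1.26 + 0.58 + 1.76 + 0.82 + 0.7 = 5.48
Step 3: Average value = 22.9334 / 5.48 = 4.184927


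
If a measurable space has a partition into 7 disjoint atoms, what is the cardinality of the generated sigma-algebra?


Each element of the sigma-algebra is a union of some subset of the 7 atoms.
The number of such subsets is 2^7 = 128.


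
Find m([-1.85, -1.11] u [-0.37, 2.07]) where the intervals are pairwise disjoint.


For pairwise disjoint intervals, m(union) = sum of lengths.
= (-1.11 - -1.85) + (2.07 - -0.37)
= 0.74 + 2.44
= 3.18


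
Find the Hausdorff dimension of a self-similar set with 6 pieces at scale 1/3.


For a self-similar set with N copies scaled by 1/r:
dim_H = log(N)/log(r) = log(6)/log(3)
= 1.791759/1.098612
= 1.63093


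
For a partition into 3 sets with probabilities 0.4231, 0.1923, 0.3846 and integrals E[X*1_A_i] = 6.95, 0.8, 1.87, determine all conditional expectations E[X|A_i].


For each cell A_i: E[X|A_i] = E[X*1_A_i] / P(A_i)
Step 1: E[X|A_1] = 6.95 / 0.4231 = 16.426377
Step 2: E[X|A_2] = 0.8 / 0.1923 = 4.160166
Step 3: E[X|A_3] = 1.87 / 0.3846 = 4.862194
Verification: E[X] = sum E[X*1_A_i] = 6.95 + 0.8 + 1.87 = 9.62


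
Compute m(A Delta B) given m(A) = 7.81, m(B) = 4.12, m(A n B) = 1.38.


m(A Delta B) = m(A) + m(B) - 2*m(A n B)
= 7.81 + 4.12 - 2*1.38
= 7.81 + 4.12 - 2.76
= 9.17


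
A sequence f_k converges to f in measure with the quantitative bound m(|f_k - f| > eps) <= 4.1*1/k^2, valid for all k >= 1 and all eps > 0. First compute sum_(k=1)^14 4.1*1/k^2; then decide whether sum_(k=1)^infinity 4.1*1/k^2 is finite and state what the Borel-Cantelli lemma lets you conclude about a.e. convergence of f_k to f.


Step 1: List the terms 4.1*1/k^2 for k = 1 to 14:
  k=1: 4.1
  k=2: 1.025
  k=3: 0.455556
  k=4: 0.25625
  k=5: 0.164
  k=6: 0.113889
  k=7: 0.083673
  k=8: 0.064062
  k=9: 0.050617
  k=10: 0.041
  k=11: 0.033884
  k=12: 0.028472
  k=13: 0.02426
  k=14: 0.020918
Step 2: Partial sum = 4.1 + 1.025 + 0.455556 + 0.25625 + 0.164 + 0.113889 + 0.083673 + 0.064062 + 0.050617 + 0.041 + 0.033884 + 0.028472 + 0.02426 + 0.020918
     = 6.461583
Step 3: The full series sum_(k>=1) 4.1*1/k^2 converges (p-series with p = 2 > 1; a constant multiple of a convergent series converges).
Step 4: Fix eps > 0. Since sum_k m(|f_k - f| > eps) < infinity, the Borel-Cantelli lemma gives
        m(limsup_k {|f_k - f| > eps}) = 0, i.e. for a.e. x, |f_k(x) - f(x)| <= eps for all large k.
        Applying this with eps = 1/j for j = 1, 2, ... and intersecting the countably many full-measure sets,
        for a.e. x we get limsup_k |f_k(x) - f(x)| <= 1/j for every j, hence f_k -> f almost everywhere.
Conclusion: series converges; Borel-Cantelli yields f_k -> f a.e.


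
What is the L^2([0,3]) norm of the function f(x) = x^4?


Step 1: ||f||_2 = (integral_0^3 |x^4|^2 dx)^(1/2)
     = (integral_0^3 x^8 dx)^(1/2)
Step 2: integral_0^3 x^8 dx = [x^9/(9)] from 0 to 3 = 3^9/9
     = 19683/9 = 2187
Step 3: ||f||_2 = (2187)^(1/2) = 46.765372


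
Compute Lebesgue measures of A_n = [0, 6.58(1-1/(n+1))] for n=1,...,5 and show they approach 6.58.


By continuity of measure from below: if A_n increases to A, then m(A_n) -> m(A).
Here A = [0, 6.58], so m(A) = 6.58
Step 1: a_1 = 6.58*(1 - 1/2) = 3.29, m(A_1) = 3.29
Step 2: a_2 = 6.58*(1 - 1/3) = 4.3867, m(A_2) = 4.3867
Step 3: a_3 = 6.58*(1 - 1/4) = 4.935, m(A_3) = 4.935
Step 4: a_4 = 6.58*(1 - 1/5) = 5.264, m(A_4) = 5.264
Step 5: a_5 = 6.58*(1 - 1/6) = 5.4833, m(A_5) = 5.4833
Limit: m(A_n) -> m([0,6.58]) = 6.58


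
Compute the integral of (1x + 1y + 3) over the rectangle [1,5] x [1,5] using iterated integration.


By Fubini, integrate in x first, then y.
Step 1: Fix y, integrate over x in [1,5]:
  integral(1x + 1y + 3, x=1..5)
  = 1*(5^2 - 1^2)/2 + (1y + 3)*(5 - 1)
  = 12 + (1y + 3)*4
  = 12 + 4y + 12
  = 24 + 4y
Step 2: Integrate over y in [1,5]:
  integral(24 + 4y, y=1..5)
  = 24*4 + 4*(5^2 - 1^2)/2
  = 96 + 48
  = 144


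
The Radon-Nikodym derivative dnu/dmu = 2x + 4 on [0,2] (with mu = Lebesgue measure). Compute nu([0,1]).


nu(A) = integral_A (dnu/dmu) dmu = integral_0^1 (2x + 4) dx
Step 1: Antiderivative F(x) = (2/2)x^2 + 4x
Step 2: F(1) = (2/2)*1^2 + 4*1 = 1 + 4 = 5
Step 3: F(0) = (2/2)*0^2 + 4*0 = 0.0 + 0 = 0.0
Step 4: nu([0,1]) = F(1) - F(0) = 5 - 0.0 = 5


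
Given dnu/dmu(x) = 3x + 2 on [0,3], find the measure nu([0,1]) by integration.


nu(A) = integral_A (dnu/dmu) dmu = integral_0^1 (3x + 2) dx
Step 1: Antiderivative F(x) = (3/2)x^2 + 2x
Step 2: F(1) = (3/2)*1^2 + 2*1 = 1.5 + 2 = 3.5
Step 3: F(0) = (3/2)*0^2 + 2*0 = 0.0 + 0 = 0.0
Step 4: nu([0,1]) = F(1) - F(0) = 3.5 - 0.0 = 3.5


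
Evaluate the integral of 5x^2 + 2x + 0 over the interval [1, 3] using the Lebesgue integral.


The Lebesgue integral of a Riemann-integrable function agrees with the Riemann integral.
Antiderivative F(x) = (5/3)x^3 + (2/2)x^2 + 0x
F(3) = (5/3)*3^3 + (2/2)*3^2 + 0*3
     = (5/3)*27 + (2/2)*9 + 0*3
     = 45 + 9 + 0
     = 54
F(1) = 2.666667
Integral = F(3) - F(1) = 54 - 2.666667 = 51.333333


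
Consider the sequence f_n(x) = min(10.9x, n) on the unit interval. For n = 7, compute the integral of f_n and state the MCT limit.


f(x) = 10.9x on [0,1]; f_n(x) = min(10.9x, n). At n = 7:
Step 1: f(x) reaches 7 at x = 7/10.9 = 0.642202
Step 2: integral(f_7) = integral(10.9x, 0, 0.642202) + integral(7, 0.642202, 1)
       = 10.9*0.642202^2/2 + 7*(1 - 0.642202)
       = 2.247706 + 2.504587
       = 4.752294
Step 3: As n -> infinity, f_n increases to f, so by MCT integral(f_n) -> integral(f) = 10.9/2 = 5.45.
Convergence: integral(f_7) = 4.752294 -> 5.45 as n -> infinity


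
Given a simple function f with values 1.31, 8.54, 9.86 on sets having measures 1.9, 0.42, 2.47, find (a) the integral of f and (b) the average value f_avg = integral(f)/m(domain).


Step 1: Integral = sum(value_i * measure_i)
= 1.31*1.9 + 8.54*0.42 + 9.86*2.47
= 2.489 + 3.5868 + 24.3542
= 30.43
Step 2: Total measure of domain = 1.9 + 0.42 + 2.47 = 4.79
Step 3: Average value = 30.43 / 4.79 = 6.352818


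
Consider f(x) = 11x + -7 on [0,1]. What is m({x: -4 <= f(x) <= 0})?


f^(-1)([-4, 0]) = {x : -4 <= 11x + -7 <= 0}
Solving: (-4 - -7)/11 <= x <= (0 - -7)/11
= [0.272727, 0.636364]
Intersecting with [0,1]: [0.272727, 0.636364]
Measure = 0.636364 - 0.272727 = 0.363636


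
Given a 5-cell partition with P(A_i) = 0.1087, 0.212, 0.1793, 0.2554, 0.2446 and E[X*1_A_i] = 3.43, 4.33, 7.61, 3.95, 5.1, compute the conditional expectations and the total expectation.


For each cell A_i: E[X|A_i] = E[X*1_A_i] / P(A_i)
Step 1: E[X|A_1] = 3.43 / 0.1087 = 31.554738
Step 2: E[X|A_2] = 4.33 / 0.212 = 20.424528
Step 3: E[X|A_3] = 7.61 / 0.1793 = 42.442833
Step 4: E[X|A_4] = 3.95 / 0.2554 = 15.465936
Step 5: E[X|A_5] = 5.1 / 0.2446 = 20.850368
Verification: E[X] = sum E[X*1_A_i] = 3.43 + 4.33 + 7.61 + 3.95 + 5.1 = 24.42


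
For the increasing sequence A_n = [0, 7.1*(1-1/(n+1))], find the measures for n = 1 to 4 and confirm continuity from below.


By continuity of measure from below: if A_n increases to A, then m(A_n) -> m(A).
Here A = [0, 7.1], so m(A) = 7.1
Step 1: a_1 = 7.1*(1 - 1/2) = 3.55, m(A_1) = 3.55
Step 2: a_2 = 7.1*(1 - 1/3) = 4.7333, m(A_2) = 4.7333
Step 3: a_3 = 7.1*(1 - 1/4) = 5.325, m(A_3) = 5.325
Step 4: a_4 = 7.1*(1 - 1/5) = 5.68, m(A_4) = 5.68
Limit: m(A_n) -> m([0,7.1]) = 7.1


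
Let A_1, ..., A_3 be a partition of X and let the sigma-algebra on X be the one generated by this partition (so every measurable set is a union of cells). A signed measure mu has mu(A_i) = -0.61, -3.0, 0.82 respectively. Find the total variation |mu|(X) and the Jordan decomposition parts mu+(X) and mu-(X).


Step 1: Every measurable set is a union of atoms (the cells / points), so a Hahn decomposition is
  obtained by grouping atoms by sign: P = union of atoms with mu > 0, N = union of the remaining atoms.
  Atoms in P (indices): 3;  atoms in N (indices): 1, 2
  Positive values: 0.82
  Negative values: -0.61, -3
Step 2: mu+(X) = mu(P) = sum of positive atom values = 0.82
Step 3: mu-(X) = -mu(N) = sum of |negative atom values| = 3.61
Step 4: |mu|(X) = mu+(X) + mu-(X) = 0.82 + 3.61 = 4.43


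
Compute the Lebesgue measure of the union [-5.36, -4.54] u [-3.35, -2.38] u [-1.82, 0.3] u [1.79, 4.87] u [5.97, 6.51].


For pairwise disjoint intervals, m(union) = sum of lengths.
= (-4.54 - -5.36) + (-2.38 - -3.35) + (0.3 - -1.82) + (4.87 - 1.79) + (6.51 - 5.97)
= 0.82 + 0.97 + 2.12 + 3.08 + 0.54
= 7.53


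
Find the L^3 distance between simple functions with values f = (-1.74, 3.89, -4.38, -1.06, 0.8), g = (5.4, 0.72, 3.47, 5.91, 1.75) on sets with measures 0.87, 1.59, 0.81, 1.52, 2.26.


Step 1: Compute differences f_i - g_i:
  -1.74 - 5.4 = -7.14
  3.89 - 0.72 = 3.17
  -4.38 - 3.47 = -7.85
  -1.06 - 5.91 = -6.97
  0.8 - 1.75 = -0.95
Step 2: Compute |diff|^3 * measure for each set:
  |-7.14|^3 * 0.87 = 363.994344 * 0.87 = 316.675079
  |3.17|^3 * 1.59 = 31.855013 * 1.59 = 50.649471
  |-7.85|^3 * 0.81 = 483.736625 * 0.81 = 391.826666
  |-6.97|^3 * 1.52 = 338.608873 * 1.52 = 514.685487
  |-0.95|^3 * 2.26 = 0.857375 * 2.26 = 1.937667
Step 3: Sum = 1275.774371
Step 4: ||f-g||_3 = (1275.774371)^(1/3) = 10.845709


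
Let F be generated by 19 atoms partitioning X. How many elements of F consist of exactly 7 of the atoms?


Each element of F is a union of some subset of the 19 atoms.
Elements that are unions of exactly 7 atoms correspond to 7-element subsets of the 19 atoms.
Count = C(19, 7) = 19! / (7! * 12!) = 50388.


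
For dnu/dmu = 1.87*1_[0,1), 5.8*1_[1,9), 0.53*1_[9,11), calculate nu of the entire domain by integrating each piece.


Integrate each piece of the Radon-Nikodym derivative:
Step 1: integral_0^1 1.87 dx = 1.87*(1-0) = 1.87*1 = 1.87
Step 2: integral_1^9 5.8 dx = 5.8*(9-1) = 5.8*8 = 46.4
Step 3: integral_9^11 0.53 dx = 0.53*(11-9) = 0.53*2 = 1.06
Total: 1.87 + 46.4 + 1.06 = 49.33


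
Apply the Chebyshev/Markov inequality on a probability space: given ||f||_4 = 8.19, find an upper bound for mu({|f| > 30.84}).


Chebyshev/Markov inequality: mu(|f| > eps) <= (||f||_p / eps)^p
Step 1: ||f||_4 / eps = 8.19 / 30.84 = 0.265564
Step 2: Raise to power p = 4:
  (0.265564)^4 = 0.004974
Step 3: Therefore mu(|f| > 30.84) <= 0.004974


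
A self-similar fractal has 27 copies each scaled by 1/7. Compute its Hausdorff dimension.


For a self-similar set with N copies scaled by 1/r:
dim_H = log(N)/log(r) = log(27)/log(7)
= 3.295837/1.94591
= 1.693725


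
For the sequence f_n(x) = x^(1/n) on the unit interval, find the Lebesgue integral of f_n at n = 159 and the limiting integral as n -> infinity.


At n = 159: f_159(x) = x^(1/159).
Step 1: integral(x^(1/159), 0, 1) = [x^(1/159+1) / (1/159+1)] from 0 to 1
     = 1 / (1/159 + 1) = 1 / ((159+1)/159) = 159/(159+1)
     = 159/160 = 0.99375
Step 2: As n -> infinity, f_n(x) = x^(1/n) -> 1 for x in (0,1], and f_n is increasing in n.
By MCT, lim_n integral(f_n) = integral(lim_n f_n) = integral(1, 0, 1) = 1.
Step 3: Verify convergence: 159/160 = 0.99375 -> 1


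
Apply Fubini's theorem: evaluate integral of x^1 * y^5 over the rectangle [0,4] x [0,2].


By Fubini's theorem, the double integral factors as a product of single integrals:
Step 1: integral_0^4 x^1 dx = [x^2/2] from 0 to 4
     = 4^2/2 = 8
Step 2: integral_0^2 y^5 dy = [y^6/6] from 0 to 2
     = 2^6/6 = 10.666667
Step 3: Double integral = 8 * 10.666667 = 85.333333


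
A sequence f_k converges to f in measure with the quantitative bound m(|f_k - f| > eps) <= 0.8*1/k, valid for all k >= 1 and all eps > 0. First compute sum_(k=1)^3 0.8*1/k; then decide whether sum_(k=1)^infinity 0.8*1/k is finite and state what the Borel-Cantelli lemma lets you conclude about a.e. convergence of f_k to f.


Step 1: List the terms 0.8*1/k for k = 1 to 3:
  k=1: 0.8
  k=2: 0.4
  k=3: 0.266667
Step 2: Partial sum = 0.8 + 0.4 + 0.266667
     = 1.466667
Step 3: The full series sum_(k>=1) 0.8*1/k diverges (harmonic series, p = 1; a nonzero constant multiple of a divergent series diverges).
Step 4: The (first) Borel-Cantelli lemma requires a summable sequence of measures, so it does not apply here;
        from this bound alone no conclusion about a.e. convergence can be drawn (convergence in measure still
        gives an a.e.-convergent subsequence, but not a.e. convergence of the whole sequence).
Conclusion: series diverges; Borel-Cantelli is inconclusive about a.e. convergence of f_k.


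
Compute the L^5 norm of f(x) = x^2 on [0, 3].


Step 1: ||f||_5 = (integral_0^3 |x^2|^5 dx)^(1/5)
     = (integral_0^3 x^10 dx)^(1/5)
Step 2: integral_0^3 x^10 dx = [x^11/(11)] from 0 to 3 = 3^11/11
     = 177147/11 = 16104.272727
Step 3: ||f||_5 = (16104.272727)^(1/5) = 6.940459


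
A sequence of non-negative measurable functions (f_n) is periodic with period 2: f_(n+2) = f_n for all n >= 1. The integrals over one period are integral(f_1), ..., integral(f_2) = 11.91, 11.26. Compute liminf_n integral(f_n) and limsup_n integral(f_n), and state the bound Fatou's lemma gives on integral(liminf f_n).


The sequence (integral(f_n)) is periodic with period 2, repeating the values 11.91, 11.26 indefinitely.
Step 1: For a periodic sequence, every tail (a_m, a_(m+1), ...) contains all 2 period values infinitely often.
Step 2: Hence inf of every tail = min of the period values = min(11.91, 11.26) = 11.26.
        liminf_n integral(f_n) = sup over m of (inf of tail from m) = 11.26.
Step 3: Similarly sup of every tail = max of the period values = 11.91.
        limsup_n integral(f_n) = 11.91.
Step 4: Fatou's lemma: integral(liminf_n f_n) <= liminf_n integral(f_n) = 11.26.
        So the integral of the pointwise liminf is at most 11.26.


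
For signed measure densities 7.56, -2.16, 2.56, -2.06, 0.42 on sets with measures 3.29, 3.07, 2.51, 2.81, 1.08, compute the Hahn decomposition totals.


Step 1: Compute signed measure on each set:
  Set 1: 7.56 * 3.29 = 24.8724
  Set 2: -2.16 * 3.07 = -6.6312
  Set 3: 2.56 * 2.51 = 6.4256
  Set 4: -2.06 * 2.81 = -5.7886
  Set 5: 0.42 * 1.08 = 0.4536
Step 2: Total signed measure = (24.8724) + (-6.6312) + (6.4256) + (-5.7886) + (0.4536)
     = 19.3318
Step 3: Positive part mu+(X) = sum of positive contributions = 31.7516
Step 4: Negative part mu-(X) = |sum of negative contributions| = 12.4198


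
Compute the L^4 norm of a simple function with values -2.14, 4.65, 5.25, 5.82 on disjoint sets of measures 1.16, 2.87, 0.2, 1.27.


Step 1: Compute |f_i|^4 for each value:
  |-2.14|^4 = 20.972736
  |4.65|^4 = 467.532506
  |5.25|^4 = 759.691406
  |5.82|^4 = 1147.339482
Step 2: Multiply by measures and sum:
  20.972736 * 1.16 = 24.328374
  467.532506 * 2.87 = 1341.818293
  759.691406 * 0.2 = 151.938281
  1147.339482 * 1.27 = 1457.121142
Sum = 24.328374 + 1341.818293 + 151.938281 + 1457.121142 = 2975.20609
Step 3: Take the p-th root:
||f||_4 = (2975.20609)^(1/4) = 7.385489


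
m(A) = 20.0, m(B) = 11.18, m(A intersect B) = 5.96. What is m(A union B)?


By inclusion-exclusion: m(A u B) = m(A) + m(B) - m(A n B)
= 20.0 + 11.18 - 5.96
= 25.22


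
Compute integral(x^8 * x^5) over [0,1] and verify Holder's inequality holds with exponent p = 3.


Step 1: Exact integral of f*g = integral(x^13, 0, 1) = 1/14
     = 0.071429
Step 2: Holder bound with p=3, q=1.5:
  ||f||_p = (integral x^24 dx)^(1/3) = (1/25)^(1/3) = 0.341995
  ||g||_q = (integral x^7.5 dx)^(1/1.5) = (1/8.5)^(1/1.5) = 0.240097
Step 3: Holder bound = ||f||_p * ||g||_q = 0.341995 * 0.240097 = 0.082112
Verification: 0.071429 <= 0.082112 (Holder holds)


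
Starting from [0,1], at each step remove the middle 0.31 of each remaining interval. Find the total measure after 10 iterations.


Step 1: At each step, fraction remaining = 1 - 0.31 = 0.69
Step 2: After 10 steps, measure = (0.69)^10
Result = 0.024462


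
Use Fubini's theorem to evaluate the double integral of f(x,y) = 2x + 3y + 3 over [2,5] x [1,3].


By Fubini, integrate in x first, then y.
Step 1: Fix y, integrate over x in [2,5]:
  integral(2x + 3y + 3, x=2..5)
  = 2*(5^2 - 2^2)/2 + (3y + 3)*(5 - 2)
  = 21 + (3y + 3)*3
  = 21 + 9y + 9
  = 30 + 9y
Step 2: Integrate over y in [1,3]:
  integral(30 + 9y, y=1..3)
  = 30*2 + 9*(3^2 - 1^2)/2
  = 60 + 36
  = 96


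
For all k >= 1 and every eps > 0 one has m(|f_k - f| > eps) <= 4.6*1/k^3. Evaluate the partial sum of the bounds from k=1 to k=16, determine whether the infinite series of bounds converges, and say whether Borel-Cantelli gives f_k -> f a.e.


Step 1: List the terms 4.6*1/k^3 for k = 1 to 16:
  k=1: 4.6
  k=2: 0.575
  k=3: 0.17037
  k=4: 0.071875
  k=5: 0.0368
  k=6: 0.021296
  k=7: 0.013411
  k=8: 0.008984
  k=9: 0.00631
  k=10: 0.0046
  k=11: 0.003456
  k=12: 0.002662
  k=13: 0.002094
  k=14: 0.001676
  k=15: 0.001363
  k=16: 0.001123
Step 2: Partial sum = 4.6 + 0.575 + 0.17037 + 0.071875 + 0.0368 + 0.021296 + 0.013411 + 0.008984 + 0.00631 + 0.0046 + 0.003456 + 0.002662 + 0.002094 + 0.001676 + 0.001363 + 0.001123
     = 5.521021
Step 3: The full series sum_(k>=1) 4.6*1/k^3 converges (p-series with p = 3 > 1; a constant multiple of a convergent series converges).
Step 4: Fix eps > 0. Since sum_k m(|f_k - f| > eps) < infinity, the Borel-Cantelli lemma gives
        m(limsup_k {|f_k - f| > eps}) = 0, i.e. for a.e. x, |f_k(x) - f(x)| <= eps for all large k.
        Applying this with eps = 1/j for j = 1, 2, ... and intersecting the countably many full-measure sets,
        for a.e. x we get limsup_k |f_k(x) - f(x)| <= 1/j for every j, hence f_k -> f almost everywhere.
Conclusion: series converges; Borel-Cantelli yields f_k -> f a.e.


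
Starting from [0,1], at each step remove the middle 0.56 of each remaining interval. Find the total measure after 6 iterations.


Step 1: At each step, fraction remaining = 1 - 0.56 = 0.44
Step 2: After 6 steps, measure = (0.44)^6
Step 3: Computing the power step by step:
  After step 1: 0.44
  After step 2: 0.1936
  After step 3: 0.085184
  After step 4: 0.037481
  After step 5: 0.016492
  ...
Result = 0.007256


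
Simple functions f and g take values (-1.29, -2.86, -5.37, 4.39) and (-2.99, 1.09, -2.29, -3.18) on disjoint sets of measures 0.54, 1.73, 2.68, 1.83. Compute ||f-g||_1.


Step 1: Compute differences f_i - g_i:
  -1.29 - -2.99 = 1.7
  -2.86 - 1.09 = -3.95
  -5.37 - -2.29 = -3.08
  4.39 - -3.18 = 7.57
Step 2: Compute |diff|^1 * measure for each set:
  |1.7|^1 * 0.54 = 1.7 * 0.54 = 0.918
  |-3.95|^1 * 1.73 = 3.95 * 1.73 = 6.8335
  |-3.08|^1 * 2.68 = 3.08 * 2.68 = 8.2544
  |7.57|^1 * 1.83 = 7.57 * 1.83 = 13.8531
Step 3: Sum = 29.859
Step 4: ||f-g||_1 = (29.859)^(1/1) = 29.859


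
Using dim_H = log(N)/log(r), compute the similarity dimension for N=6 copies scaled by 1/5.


For a self-similar set with N copies scaled by 1/r:
dim_H = log(N)/log(r) = log(6)/log(5)
= 1.791759/1.609438
= 1.113283


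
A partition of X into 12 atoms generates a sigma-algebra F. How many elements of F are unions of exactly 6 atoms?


Each element of F is a union of some subset of the 12 atoms.
Elements that are unions of exactly 6 atoms correspond to 6-element subsets of the 12 atoms.
Count = C(12, 6) = 12! / (6! * 6!) = 924.


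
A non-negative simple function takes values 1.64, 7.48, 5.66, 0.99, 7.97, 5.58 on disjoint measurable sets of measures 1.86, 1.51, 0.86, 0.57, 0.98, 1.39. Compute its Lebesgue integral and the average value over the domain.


Step 1: Integral = sum(value_i * measure_i)
= 1.64*1.86 + 7.48*1.51 + 5.66*0.86 + 0.99*0.57 + 7.97*0.98 + 5.58*1.39
= 3.0504 + 11.2948 + 4.8676 + 0.5643 + 7.8106 + 7.7562
= 35.3439
Step 2: Total measure of domain = 1.86 + 1.51 + 0.86 + 0.57 + 0.98 + 1.39 = 7.17
Step 3: Average value = 35.3439 / 7.17 = 4.929414


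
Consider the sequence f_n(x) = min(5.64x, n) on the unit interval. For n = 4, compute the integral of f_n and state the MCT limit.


f(x) = 5.64x on [0,1]; f_n(x) = min(5.64x, n). At n = 4:
Step 1: f(x) reaches 4 at x = 4/5.64 = 0.70922
Step 2: integral(f_4) = integral(5.64x, 0, 0.70922) + integral(4, 0.70922, 1)
       = 5.64*0.70922^2/2 + 4*(1 - 0.70922)
       = 1.41844 + 1.163121
       = 2.58156
Step 3: As n -> infinity, f_n increases to f, so by MCT integral(f_n) -> integral(f) = 5.64/2 = 2.82.
Convergence: integral(f_4) = 2.58156 -> 2.82 as n -> infinity


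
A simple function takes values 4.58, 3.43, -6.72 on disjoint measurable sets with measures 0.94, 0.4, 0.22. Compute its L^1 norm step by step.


Step 1: Compute |f_i|^1 for each value:
  |4.58|^1 = 4.58
  |3.43|^1 = 3.43
  |-6.72|^1 = 6.72
Step 2: Multiply by measures and sum:
  4.58 * 0.94 = 4.3052
  3.43 * 0.4 = 1.372
  6.72 * 0.22 = 1.4784
Sum = 4.3052 + 1.372 + 1.4784 = 7.1556
Step 3: Take the p-th root:
||f||_1 = (7.1556)^(1/1) = 7.1556


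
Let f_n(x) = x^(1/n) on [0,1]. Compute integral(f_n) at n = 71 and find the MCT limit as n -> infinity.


At n = 71: f_71(x) = x^(1/71).
Step 1: integral(x^(1/71), 0, 1) = [x^(1/71+1) / (1/71+1)] from 0 to 1
     = 1 / (1/71 + 1) = 1 / ((71+1)/71) = 71/(71+1)
     = 71/72 = 0.986111
Step 2: As n -> infinity, f_n(x) = x^(1/n) -> 1 for x in (0,1], and f_n is increasing in n.
By MCT, lim_n integral(f_n) = integral(lim_n f_n) = integral(1, 0, 1) = 1.
Step 3: Verify convergence: 71/72 = 0.986111 -> 1


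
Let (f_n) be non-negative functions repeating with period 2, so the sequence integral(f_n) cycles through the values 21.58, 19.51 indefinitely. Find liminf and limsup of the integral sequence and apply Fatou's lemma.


The sequence (integral(f_n)) is periodic with period 2, repeating the values 21.58, 19.51 indefinitely.
Step 1: For a periodic sequence, every tail (a_m, a_(m+1), ...) contains all 2 period values infinitely often.
Step 2: Hence inf of every tail = min of the period values = min(21.58, 19.51) = 19.51.
        liminf_n integral(f_n) = sup over m of (inf of tail from m) = 19.51.
Step 3: Similarly sup of every tail = max of the period values = 21.58.
        limsup_n integral(f_n) = 21.58.
Step 4: Fatou's lemma: integral(liminf_n f_n) <= liminf_n integral(f_n) = 19.51.
        So the integral of the pointwise liminf is at most 19.51.


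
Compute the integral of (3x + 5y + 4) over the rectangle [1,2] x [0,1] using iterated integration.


By Fubini, integrate in x first, then y.
Step 1: Fix y, integrate over x in [1,2]:
  integral(3x + 5y + 4, x=1..2)
  = 3*(2^2 - 1^2)/2 + (5y + 4)*(2 - 1)
  = 4.5 + (5y + 4)*1
  = 4.5 + 5y + 4
  = 8.5 + 5y
Step 2: Integrate over y in [0,1]:
  integral(8.5 + 5y, y=0..1)
  = 8.5*1 + 5*(1^2 - 0^2)/2
  = 8.5 + 2.5
  = 11


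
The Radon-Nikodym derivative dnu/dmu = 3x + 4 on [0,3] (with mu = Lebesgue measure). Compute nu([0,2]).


nu(A) = integral_A (dnu/dmu) dmu = integral_0^2 (3x + 4) dx
Step 1: Antiderivative F(x) = (3/2)x^2 + 4x
Step 2: F(2) = (3/2)*2^2 + 4*2 = 6 + 8 = 14
Step 3: F(0) = (3/2)*0^2 + 4*0 = 0.0 + 0 = 0.0
Step 4: nu([0,2]) = F(2) - F(0) = 14 - 0.0 = 14


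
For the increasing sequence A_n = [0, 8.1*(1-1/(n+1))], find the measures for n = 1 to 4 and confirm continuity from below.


By continuity of measure from below: if A_n increases to A, then m(A_n) -> m(A).
Here A = [0, 8.1], so m(A) = 8.1
Step 1: a_1 = 8.1*(1 - 1/2) = 4.05, m(A_1) = 4.05
Step 2: a_2 = 8.1*(1 - 1/3) = 5.4, m(A_2) = 5.4
Step 3: a_3 = 8.1*(1 - 1/4) = 6.075, m(A_3) = 6.075
Step 4: a_4 = 8.1*(1 - 1/5) = 6.48, m(A_4) = 6.48
Limit: m(A_n) -> m([0,8.1]) = 8.1


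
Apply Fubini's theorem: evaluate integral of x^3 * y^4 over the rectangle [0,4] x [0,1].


By Fubini's theorem, the double integral factors as a product of single integrals:
Step 1: integral_0^4 x^3 dx = [x^4/4] from 0 to 4
     = 4^4/4 = 64
Step 2: integral_0^1 y^4 dy = [y^5/5] from 0 to 1
     = 1^5/5 = 0.2
Step 3: Double integral = 64 * 0.2 = 12.8


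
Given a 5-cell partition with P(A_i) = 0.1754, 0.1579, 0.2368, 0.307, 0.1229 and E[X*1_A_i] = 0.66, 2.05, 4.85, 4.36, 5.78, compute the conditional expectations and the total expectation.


For each cell A_i: E[X|A_i] = E[X*1_A_i] / P(A_i)
Step 1: E[X|A_1] = 0.66 / 0.1754 = 3.762828
Step 2: E[X|A_2] = 2.05 / 0.1579 = 12.982901
Step 3: E[X|A_3] = 4.85 / 0.2368 = 20.481419
Step 4: E[X|A_4] = 4.36 / 0.307 = 14.201954
Step 5: E[X|A_5] = 5.78 / 0.1229 = 47.030106
Verification: E[X] = sum E[X*1_A_i] = 0.66 + 2.05 + 4.85 + 4.36 + 5.78 = 17.7


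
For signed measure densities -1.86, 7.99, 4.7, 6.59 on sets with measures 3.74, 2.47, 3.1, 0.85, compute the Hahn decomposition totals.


Step 1: Compute signed measure on each set:
  Set 1: -1.86 * 3.74 = -6.9564
  Set 2: 7.99 * 2.47 = 19.7353
  Set 3: 4.7 * 3.1 = 14.57
  Set 4: 6.59 * 0.85 = 5.6015
Step 2: Total signed measure = (-6.9564) + (19.7353) + (14.57) + (5.6015)
     = 32.9504
Step 3: Positive part mu+(X) = sum of positive contributions = 39.9068
Step 4: Negative part mu-(X) = |sum of negative contributions| = 6.9564


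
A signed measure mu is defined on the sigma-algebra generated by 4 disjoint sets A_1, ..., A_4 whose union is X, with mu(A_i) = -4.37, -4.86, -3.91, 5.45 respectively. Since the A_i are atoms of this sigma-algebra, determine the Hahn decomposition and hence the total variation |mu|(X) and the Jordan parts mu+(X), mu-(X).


Step 1: Every measurable set is a union of atoms (the cells / points), so a Hahn decomposition is
  obtained by grouping atoms by sign: P = union of atoms with mu > 0, N = union of the remaining atoms.
  Atoms in P (indices): 4;  atoms in N (indices): 1, 2, 3
  Positive values: 5.45
  Negative values: -4.37, -4.86, -3.91
Step 2: mu+(X) = mu(P) = sum of positive atom values = 5.45
Step 3: mu-(X) = -mu(N) = sum of |negative atom values| = 13.14
Step 4: |mu|(X) = mu+(X) + mu-(X) = 5.45 + 13.14 = 18.59
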